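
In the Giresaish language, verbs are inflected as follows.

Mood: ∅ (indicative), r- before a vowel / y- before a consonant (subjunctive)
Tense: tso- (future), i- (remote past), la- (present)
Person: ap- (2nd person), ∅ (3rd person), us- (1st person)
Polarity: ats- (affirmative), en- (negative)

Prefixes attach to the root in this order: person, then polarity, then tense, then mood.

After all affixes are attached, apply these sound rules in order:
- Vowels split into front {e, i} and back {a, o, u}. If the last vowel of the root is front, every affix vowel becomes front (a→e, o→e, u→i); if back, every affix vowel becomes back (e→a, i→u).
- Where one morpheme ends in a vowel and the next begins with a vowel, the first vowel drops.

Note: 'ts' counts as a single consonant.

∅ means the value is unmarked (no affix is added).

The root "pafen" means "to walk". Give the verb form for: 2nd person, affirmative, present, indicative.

letseppafen

Attach person 2nd person ap- → appafen.
Attach polarity affirmative ats- → atsappafen.
Attach tense present la- → laatsappafen.
mood = indicative: zero marking, form stays laatsappafen.
Apply vowel harmony: laatsappafen → leetseppafen.
Apply vowel deletion: leetseppafen → letseppafen.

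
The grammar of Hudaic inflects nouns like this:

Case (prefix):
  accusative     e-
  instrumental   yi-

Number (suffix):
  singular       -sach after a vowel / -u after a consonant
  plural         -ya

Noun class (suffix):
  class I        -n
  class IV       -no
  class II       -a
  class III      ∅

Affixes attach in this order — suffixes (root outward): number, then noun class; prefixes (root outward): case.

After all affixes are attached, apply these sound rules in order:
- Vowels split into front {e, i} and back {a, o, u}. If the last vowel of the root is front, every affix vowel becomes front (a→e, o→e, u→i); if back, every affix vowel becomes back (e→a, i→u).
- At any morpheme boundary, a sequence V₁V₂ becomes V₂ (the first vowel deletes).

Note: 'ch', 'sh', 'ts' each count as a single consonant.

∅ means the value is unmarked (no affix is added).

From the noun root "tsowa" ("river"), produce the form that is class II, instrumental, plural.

Attach case instrumental yi- → yitsowa.
Attach number plural -ya → yitsowaya.
Attach noun class class II -a → yitsowayaa.
Apply vowel harmony: yitsowayaa → yutsowayaa.
Apply vowel deletion: yutsowayaa → yutsowaya.

yutsowaya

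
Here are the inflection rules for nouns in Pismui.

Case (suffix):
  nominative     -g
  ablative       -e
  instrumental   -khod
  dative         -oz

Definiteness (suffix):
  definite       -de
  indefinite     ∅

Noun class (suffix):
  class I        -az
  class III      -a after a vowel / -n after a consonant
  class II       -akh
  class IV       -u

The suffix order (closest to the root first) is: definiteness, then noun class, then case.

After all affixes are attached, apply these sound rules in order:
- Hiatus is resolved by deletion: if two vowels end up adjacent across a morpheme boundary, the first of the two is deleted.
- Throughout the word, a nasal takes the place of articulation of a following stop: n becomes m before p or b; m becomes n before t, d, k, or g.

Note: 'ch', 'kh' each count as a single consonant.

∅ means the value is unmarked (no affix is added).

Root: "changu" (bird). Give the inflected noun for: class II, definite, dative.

changudakhoz

Attach definiteness definite -de → changude.
Attach noun class class II -akh → changudeakh.
Attach case dative -oz → changudeakhoz.
Apply vowel deletion: changudeakhoz → changudakhoz.
Nasal assimilation: no change.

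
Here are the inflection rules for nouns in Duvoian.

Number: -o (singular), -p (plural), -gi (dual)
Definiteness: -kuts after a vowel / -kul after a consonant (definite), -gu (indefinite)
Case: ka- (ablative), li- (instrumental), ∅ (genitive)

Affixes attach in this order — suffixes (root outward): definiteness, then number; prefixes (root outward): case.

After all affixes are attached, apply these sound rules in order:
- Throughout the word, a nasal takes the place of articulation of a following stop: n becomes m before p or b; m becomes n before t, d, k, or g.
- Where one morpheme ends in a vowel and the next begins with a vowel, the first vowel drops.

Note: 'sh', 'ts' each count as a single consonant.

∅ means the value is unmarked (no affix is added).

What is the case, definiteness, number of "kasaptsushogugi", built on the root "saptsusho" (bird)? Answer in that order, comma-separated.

ablative, indefinite, dual

Segment: ka-saptsusho-gu-gi.
case: ka- → ablative.
definiteness: -gu → indefinite.
number: -gi → dual.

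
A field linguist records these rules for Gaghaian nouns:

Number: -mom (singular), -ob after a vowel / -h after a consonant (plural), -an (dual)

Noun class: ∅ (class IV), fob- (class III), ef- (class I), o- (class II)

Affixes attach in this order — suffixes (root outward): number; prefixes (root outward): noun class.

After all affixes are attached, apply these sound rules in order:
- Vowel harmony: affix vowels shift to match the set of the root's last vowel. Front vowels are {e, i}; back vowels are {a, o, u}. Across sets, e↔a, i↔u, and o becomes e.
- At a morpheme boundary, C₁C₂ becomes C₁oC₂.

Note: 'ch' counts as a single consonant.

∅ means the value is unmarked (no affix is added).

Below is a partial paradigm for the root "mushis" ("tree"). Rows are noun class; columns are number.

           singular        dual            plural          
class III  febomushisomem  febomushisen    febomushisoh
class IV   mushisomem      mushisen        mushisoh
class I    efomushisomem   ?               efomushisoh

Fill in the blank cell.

Attach number dual -an → mushisan.
Attach noun class class I ef- → efmushisan.
Apply vowel harmony: efmushisan → efmushisen.
Apply epenthesis: efmushisen → efomushisen.

efomushisen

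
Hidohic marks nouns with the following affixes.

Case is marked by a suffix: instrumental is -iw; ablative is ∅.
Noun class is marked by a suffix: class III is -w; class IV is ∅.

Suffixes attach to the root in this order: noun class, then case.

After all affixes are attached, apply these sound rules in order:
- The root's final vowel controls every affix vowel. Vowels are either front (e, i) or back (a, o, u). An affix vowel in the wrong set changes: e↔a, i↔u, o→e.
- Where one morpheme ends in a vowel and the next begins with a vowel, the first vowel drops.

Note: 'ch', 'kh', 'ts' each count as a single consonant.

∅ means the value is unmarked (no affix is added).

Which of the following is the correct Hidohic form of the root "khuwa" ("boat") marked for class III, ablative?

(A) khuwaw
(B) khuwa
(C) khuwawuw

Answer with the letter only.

A

Attach noun class class III -w → khuwaw.
case = ablative: zero marking, form stays khuwaw.
Vowel harmony: no change.
Vowel deletion: no change.
So the correct form is khuwaw, option (A).
(B) khuwa is wrong: it uses class IV instead of class III for noun class.
(C) khuwawuw is wrong: it uses instrumental instead of ablative for case.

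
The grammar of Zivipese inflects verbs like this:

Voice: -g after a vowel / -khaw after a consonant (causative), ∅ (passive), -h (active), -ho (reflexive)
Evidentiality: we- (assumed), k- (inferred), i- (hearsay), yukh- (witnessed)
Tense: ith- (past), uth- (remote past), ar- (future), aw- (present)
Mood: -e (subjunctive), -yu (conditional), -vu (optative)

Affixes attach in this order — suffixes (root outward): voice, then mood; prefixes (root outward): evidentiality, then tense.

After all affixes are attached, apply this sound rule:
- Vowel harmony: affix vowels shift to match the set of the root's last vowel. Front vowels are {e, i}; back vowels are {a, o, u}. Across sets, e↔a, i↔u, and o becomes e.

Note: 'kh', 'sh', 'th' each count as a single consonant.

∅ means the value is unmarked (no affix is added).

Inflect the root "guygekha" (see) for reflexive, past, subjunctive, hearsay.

uthuguygekhahoa

Attach voice reflexive -ho → guygekhaho.
Attach evidentiality hearsay i- → iguygekhaho.
Attach mood subjunctive -e → iguygekhahoe.
Attach tense past ith- → ithiguygekhahoe.
Apply vowel harmony: ithiguygekhahoe → uthuguygekhahoa.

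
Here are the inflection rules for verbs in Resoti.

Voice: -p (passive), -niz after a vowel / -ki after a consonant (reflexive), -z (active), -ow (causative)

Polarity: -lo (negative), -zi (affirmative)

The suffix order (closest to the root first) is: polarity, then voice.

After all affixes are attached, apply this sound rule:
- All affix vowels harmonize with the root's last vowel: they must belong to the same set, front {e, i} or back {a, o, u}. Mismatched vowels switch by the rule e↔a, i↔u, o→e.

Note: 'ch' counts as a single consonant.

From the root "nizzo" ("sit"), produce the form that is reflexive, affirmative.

nizzozunuz

Attach polarity affirmative -zi → nizzozi.
Attach voice reflexive -niz (after vowel 'i') → nizzoziniz.
Apply vowel harmony: nizzoziniz → nizzozunuz.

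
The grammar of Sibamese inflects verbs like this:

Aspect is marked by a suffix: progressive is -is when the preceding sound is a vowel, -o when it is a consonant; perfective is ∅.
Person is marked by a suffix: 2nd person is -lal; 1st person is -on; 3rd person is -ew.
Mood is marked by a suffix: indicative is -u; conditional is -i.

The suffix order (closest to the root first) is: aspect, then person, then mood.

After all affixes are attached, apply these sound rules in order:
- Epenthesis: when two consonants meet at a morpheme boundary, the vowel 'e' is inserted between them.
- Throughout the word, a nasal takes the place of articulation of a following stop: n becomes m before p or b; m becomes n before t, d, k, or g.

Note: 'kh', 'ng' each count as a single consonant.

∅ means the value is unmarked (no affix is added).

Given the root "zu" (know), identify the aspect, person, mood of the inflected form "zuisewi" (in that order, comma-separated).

Segment: zu-is-ew-i.
aspect: -is/o → progressive.
person: -ew → 3rd person.
mood: -i → conditional.

progressive, 3rd person, conditional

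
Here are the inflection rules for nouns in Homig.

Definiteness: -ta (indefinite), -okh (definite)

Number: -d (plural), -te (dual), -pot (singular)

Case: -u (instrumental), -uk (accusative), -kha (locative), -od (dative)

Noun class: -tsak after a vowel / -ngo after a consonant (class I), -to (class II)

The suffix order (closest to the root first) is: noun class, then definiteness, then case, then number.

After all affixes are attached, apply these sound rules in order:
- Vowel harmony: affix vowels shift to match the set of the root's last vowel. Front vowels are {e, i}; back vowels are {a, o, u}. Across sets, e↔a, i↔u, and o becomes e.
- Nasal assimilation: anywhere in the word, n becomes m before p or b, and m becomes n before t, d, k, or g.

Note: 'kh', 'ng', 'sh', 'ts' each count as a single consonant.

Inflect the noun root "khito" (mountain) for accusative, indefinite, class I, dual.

Attach noun class class I -tsak (after vowel 'o') → khitotsak.
Attach definiteness indefinite -ta → khitotsakta.
Attach case accusative -uk → khitotsaktauk.
Attach number dual -te → khitotsaktaukte.
Apply vowel harmony: khitotsaktaukte → khitotsaktaukta.
Nasal assimilation: no change.

khitotsaktaukta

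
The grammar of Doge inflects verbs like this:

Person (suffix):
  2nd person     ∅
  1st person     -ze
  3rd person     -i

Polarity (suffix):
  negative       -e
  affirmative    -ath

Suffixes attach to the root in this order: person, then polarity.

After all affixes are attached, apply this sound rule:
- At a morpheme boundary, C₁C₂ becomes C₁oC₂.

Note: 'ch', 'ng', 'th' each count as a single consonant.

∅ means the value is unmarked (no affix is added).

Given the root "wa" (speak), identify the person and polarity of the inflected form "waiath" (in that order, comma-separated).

Segment: wa-i-ath.
person: -i → 3rd person.
polarity: -ath → affirmative.

3rd person, affirmative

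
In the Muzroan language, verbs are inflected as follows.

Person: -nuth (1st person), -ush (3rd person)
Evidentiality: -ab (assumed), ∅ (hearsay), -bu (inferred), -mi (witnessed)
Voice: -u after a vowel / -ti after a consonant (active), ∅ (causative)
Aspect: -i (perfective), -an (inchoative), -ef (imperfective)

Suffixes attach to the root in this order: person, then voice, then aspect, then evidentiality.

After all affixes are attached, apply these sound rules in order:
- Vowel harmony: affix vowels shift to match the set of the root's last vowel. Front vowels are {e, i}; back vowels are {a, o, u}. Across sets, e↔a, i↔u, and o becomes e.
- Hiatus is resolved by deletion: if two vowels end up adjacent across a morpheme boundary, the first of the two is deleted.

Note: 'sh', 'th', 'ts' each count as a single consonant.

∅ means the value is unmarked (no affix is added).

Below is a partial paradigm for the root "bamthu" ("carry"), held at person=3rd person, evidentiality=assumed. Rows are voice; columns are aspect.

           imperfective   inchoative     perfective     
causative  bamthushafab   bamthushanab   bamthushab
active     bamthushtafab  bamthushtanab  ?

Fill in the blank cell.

Attach person 3rd person -ush → bamthuush.
Attach voice active -ti (after consonant 'sh') → bamthuushti.
Attach aspect perfective -i → bamthuushtii.
Attach evidentiality assumed -ab → bamthuushtiiab.
Apply vowel harmony: bamthuushtiiab → bamthuushtuuab.
Apply vowel deletion: bamthuushtuuab → bamthushtab.

bamthushtab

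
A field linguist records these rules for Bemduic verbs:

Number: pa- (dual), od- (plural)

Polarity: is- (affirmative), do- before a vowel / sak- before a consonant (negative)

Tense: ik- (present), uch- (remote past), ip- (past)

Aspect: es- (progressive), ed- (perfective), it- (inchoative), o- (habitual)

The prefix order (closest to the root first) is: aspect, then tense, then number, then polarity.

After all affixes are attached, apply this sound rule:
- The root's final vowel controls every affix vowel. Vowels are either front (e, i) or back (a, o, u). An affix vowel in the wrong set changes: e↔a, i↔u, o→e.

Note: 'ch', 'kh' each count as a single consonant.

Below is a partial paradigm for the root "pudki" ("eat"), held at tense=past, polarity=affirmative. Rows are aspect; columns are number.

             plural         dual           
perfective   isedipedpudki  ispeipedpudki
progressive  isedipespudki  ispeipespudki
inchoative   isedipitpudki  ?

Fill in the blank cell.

ispeipitpudki

Attach aspect inchoative it- → itpudki.
Attach tense past ip- → ipitpudki.
Attach number dual pa- → paipitpudki.
Attach polarity affirmative is- → ispaipitpudki.
Apply vowel harmony: ispaipitpudki → ispeipitpudki.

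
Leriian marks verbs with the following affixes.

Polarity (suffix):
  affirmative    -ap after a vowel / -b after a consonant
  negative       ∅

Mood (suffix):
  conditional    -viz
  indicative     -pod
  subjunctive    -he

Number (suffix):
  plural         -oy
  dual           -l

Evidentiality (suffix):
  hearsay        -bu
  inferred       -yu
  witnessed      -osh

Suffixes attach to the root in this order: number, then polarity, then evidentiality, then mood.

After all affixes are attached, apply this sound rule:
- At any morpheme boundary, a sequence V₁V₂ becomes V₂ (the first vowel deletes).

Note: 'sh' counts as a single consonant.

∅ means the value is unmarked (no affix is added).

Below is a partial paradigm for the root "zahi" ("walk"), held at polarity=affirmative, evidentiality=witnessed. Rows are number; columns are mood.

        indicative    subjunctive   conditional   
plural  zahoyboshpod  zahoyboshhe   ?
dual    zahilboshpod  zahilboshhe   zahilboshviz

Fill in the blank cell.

Attach number plural -oy → zahioy.
Attach polarity affirmative -b (after consonant 'y') → zahioyb.
Attach evidentiality witnessed -osh → zahioybosh.
Attach mood conditional -viz → zahioyboshviz.
Apply vowel deletion: zahioyboshviz → zahoyboshviz.

zahoyboshviz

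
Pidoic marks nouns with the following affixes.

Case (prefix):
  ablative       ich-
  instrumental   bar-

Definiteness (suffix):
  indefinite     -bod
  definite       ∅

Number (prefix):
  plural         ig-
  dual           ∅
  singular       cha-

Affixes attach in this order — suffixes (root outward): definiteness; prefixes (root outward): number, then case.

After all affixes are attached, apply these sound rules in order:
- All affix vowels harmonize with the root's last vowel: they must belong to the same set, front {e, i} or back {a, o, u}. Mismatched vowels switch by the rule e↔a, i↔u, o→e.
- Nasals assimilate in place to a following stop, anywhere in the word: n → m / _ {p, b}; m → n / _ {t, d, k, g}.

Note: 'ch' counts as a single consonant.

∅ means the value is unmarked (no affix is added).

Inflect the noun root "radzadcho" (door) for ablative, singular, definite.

definiteness = definite: zero marking, form stays radzadcho.
Attach number singular cha- → charadzadcho.
Attach case ablative ich- → ichcharadzadcho.
Apply vowel harmony: ichcharadzadcho → uchcharadzadcho.
Nasal assimilation: no change.

uchcharadzadcho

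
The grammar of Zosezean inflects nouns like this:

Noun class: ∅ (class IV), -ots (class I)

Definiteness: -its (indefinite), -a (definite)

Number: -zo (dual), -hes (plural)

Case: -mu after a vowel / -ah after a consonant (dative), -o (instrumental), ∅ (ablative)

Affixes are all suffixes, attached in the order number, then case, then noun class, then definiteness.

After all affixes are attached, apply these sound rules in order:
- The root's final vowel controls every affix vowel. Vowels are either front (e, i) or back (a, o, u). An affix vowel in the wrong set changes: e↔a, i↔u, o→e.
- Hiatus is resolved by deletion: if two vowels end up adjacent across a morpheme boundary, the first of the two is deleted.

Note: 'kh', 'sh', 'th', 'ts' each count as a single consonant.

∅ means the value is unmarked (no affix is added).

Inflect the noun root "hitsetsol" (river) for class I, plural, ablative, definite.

hitsetsolhasotsa

Attach number plural -hes → hitsetsolhes.
case = ablative: zero marking, form stays hitsetsolhes.
Attach noun class class I -ots → hitsetsolhesots.
Attach definiteness definite -a → hitsetsolhesotsa.
Apply vowel harmony: hitsetsolhesotsa → hitsetsolhasotsa.
Vowel deletion: no change.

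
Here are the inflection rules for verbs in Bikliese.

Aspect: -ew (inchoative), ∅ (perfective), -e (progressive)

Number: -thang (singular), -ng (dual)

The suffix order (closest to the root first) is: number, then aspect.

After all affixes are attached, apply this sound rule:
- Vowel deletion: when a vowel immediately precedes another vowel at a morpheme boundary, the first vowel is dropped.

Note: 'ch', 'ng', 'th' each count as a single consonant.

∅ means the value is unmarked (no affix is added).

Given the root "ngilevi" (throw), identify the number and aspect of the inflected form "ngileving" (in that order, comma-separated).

Segment: ngilevi-ng.
number: -ng → dual.
aspect: ∅ → perfective.

dual, perfective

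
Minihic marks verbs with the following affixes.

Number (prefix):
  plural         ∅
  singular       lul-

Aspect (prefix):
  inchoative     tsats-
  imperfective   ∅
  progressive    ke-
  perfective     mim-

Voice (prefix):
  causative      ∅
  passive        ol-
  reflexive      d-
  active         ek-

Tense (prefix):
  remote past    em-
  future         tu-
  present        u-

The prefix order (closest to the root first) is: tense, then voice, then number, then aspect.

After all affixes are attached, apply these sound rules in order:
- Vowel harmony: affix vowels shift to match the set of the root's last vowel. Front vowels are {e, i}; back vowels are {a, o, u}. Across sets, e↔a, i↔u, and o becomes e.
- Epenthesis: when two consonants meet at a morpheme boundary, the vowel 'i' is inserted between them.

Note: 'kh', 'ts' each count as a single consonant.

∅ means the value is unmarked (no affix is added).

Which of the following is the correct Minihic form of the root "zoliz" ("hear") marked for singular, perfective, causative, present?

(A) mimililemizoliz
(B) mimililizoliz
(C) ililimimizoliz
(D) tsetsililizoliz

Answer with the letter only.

B

Attach tense present u- → uzoliz.
voice = causative: zero marking, form stays uzoliz.
Attach number singular lul- → luluzoliz.
Attach aspect perfective mim- → mimluluzoliz.
Apply vowel harmony: mimluluzoliz → mimlilizoliz.
Apply epenthesis: mimlilizoliz → mimililizoliz.
So the correct form is mimililizoliz, option (B).
(D) tsetsililizoliz is wrong: it uses inchoative instead of perfective for aspect.
(A) mimililemizoliz is wrong: it uses remote past instead of present for tense.
(C) ililimimizoliz is wrong: it has the affixes in the wrong order.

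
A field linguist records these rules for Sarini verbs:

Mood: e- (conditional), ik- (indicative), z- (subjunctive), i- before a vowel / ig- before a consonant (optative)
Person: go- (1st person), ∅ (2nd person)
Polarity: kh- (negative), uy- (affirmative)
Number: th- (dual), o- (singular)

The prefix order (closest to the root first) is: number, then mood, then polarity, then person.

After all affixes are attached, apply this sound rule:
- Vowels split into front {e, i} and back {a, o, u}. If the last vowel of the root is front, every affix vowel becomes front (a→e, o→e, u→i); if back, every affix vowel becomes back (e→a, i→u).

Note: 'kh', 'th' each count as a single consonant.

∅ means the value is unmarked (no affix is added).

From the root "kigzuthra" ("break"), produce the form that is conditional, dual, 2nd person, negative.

Attach number dual th- → thkigzuthra.
Attach mood conditional e- → ethkigzuthra.
Attach polarity negative kh- → khethkigzuthra.
person = 2nd person: zero marking, form stays khethkigzuthra.
Apply vowel harmony: khethkigzuthra → khathkigzuthra.

khathkigzuthra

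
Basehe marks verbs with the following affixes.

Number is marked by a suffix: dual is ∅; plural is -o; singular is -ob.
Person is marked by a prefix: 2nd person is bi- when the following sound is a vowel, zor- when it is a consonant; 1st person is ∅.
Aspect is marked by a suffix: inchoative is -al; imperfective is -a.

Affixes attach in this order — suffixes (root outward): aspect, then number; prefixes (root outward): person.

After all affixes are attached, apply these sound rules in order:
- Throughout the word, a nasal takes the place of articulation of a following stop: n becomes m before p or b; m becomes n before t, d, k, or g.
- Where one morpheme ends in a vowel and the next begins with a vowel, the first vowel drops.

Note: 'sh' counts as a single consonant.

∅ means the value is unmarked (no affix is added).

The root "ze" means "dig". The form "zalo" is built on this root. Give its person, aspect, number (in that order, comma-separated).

1st person, inchoative, plural

Segment: ze-al-o.
person: ∅ → 1st person.
aspect: -al → inchoative.
number: -o → plural.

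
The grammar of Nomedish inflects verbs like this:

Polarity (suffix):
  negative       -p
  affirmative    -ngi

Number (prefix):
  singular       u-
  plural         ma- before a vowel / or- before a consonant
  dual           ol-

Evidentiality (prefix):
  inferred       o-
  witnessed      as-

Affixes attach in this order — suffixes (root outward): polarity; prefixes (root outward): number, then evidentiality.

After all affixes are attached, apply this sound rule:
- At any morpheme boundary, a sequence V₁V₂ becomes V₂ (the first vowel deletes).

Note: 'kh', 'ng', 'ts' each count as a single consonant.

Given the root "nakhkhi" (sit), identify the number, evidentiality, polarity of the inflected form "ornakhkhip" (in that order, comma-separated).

Segment: o-or-nakhkhi-p.
number: ma/or- → plural.
evidentiality: o- → inferred.
polarity: -p → negative.

plural, inferred, negative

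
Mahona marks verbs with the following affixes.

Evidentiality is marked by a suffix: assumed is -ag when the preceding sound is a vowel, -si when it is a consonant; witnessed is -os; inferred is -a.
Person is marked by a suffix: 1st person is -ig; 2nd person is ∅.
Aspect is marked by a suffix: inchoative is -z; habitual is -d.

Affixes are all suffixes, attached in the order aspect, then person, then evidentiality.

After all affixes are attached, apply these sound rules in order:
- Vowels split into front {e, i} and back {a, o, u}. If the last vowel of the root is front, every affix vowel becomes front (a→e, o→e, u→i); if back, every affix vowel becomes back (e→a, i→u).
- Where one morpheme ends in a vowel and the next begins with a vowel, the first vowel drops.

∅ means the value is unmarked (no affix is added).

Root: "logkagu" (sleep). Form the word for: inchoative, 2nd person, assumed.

Attach aspect inchoative -z → logkaguz.
person = 2nd person: zero marking, form stays logkaguz.
Attach evidentiality assumed -si (after consonant 'z') → logkaguzsi.
Apply vowel harmony: logkaguzsi → logkaguzsu.
Vowel deletion: no change.

logkaguzsu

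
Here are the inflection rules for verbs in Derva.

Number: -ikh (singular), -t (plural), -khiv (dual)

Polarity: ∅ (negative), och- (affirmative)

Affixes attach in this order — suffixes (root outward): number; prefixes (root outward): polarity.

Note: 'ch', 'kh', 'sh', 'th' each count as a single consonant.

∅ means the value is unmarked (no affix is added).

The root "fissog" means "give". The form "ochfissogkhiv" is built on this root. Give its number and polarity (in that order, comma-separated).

Segment: och-fissog-khiv.
number: -khiv → dual.
polarity: och- → affirmative.

dual, affirmative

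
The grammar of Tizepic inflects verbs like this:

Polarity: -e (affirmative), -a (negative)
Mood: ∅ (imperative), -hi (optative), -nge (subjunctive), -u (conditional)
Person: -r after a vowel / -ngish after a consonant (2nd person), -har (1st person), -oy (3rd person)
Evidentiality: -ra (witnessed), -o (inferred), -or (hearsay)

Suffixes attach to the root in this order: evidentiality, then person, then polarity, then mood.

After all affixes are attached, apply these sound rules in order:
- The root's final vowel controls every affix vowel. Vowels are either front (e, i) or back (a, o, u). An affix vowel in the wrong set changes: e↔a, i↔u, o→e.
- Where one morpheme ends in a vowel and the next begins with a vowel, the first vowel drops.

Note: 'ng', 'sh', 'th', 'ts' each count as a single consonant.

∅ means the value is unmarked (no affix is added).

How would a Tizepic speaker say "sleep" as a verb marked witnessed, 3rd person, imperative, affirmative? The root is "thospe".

thospereye

Attach evidentiality witnessed -ra → thospera.
Attach person 3rd person -oy → thosperaoy.
Attach polarity affirmative -e → thosperaoye.
mood = imperative: zero marking, form stays thosperaoye.
Apply vowel harmony: thosperaoye → thospereeye.
Apply vowel deletion: thospereeye → thospereye.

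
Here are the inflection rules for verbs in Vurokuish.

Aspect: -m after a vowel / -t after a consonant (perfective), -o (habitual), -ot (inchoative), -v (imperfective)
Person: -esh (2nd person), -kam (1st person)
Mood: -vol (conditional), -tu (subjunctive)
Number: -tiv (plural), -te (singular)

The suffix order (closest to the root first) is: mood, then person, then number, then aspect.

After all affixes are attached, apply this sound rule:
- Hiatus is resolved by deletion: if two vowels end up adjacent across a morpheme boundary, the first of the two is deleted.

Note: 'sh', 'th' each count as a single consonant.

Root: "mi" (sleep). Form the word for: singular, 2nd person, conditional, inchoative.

Attach mood conditional -vol → mivol.
Attach person 2nd person -esh → mivolesh.
Attach number singular -te → mivoleshte.
Attach aspect inchoative -ot → mivoleshteot.
Apply vowel deletion: mivoleshteot → mivoleshtot.

mivoleshtot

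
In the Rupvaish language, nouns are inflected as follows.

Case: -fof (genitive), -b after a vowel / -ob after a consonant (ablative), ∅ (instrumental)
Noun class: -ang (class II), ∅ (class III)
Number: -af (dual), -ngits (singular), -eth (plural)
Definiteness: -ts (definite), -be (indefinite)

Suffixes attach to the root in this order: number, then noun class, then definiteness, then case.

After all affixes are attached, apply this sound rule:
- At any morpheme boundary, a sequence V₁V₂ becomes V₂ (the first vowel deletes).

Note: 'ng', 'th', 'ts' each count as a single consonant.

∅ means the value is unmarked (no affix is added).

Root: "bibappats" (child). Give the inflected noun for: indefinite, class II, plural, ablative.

bibappatsethangbeb

Attach number plural -eth → bibappatseth.
Attach noun class class II -ang → bibappatsethang.
Attach definiteness indefinite -be → bibappatsethangbe.
Attach case ablative -b (after vowel 'e') → bibappatsethangbeb.
Vowel deletion: no change.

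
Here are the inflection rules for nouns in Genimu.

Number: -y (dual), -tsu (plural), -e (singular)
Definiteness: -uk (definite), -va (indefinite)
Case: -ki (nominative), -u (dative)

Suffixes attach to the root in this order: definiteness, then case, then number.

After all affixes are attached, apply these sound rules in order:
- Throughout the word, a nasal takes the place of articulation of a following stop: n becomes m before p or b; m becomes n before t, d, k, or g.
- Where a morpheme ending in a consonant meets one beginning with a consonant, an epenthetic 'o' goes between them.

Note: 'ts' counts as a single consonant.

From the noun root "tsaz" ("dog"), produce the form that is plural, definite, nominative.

Attach definiteness definite -uk → tsazuk.
Attach case nominative -ki → tsazukki.
Attach number plural -tsu → tsazukkitsu.
Nasal assimilation: no change.
Apply epenthesis: tsazukkitsu → tsazukokitsu.

tsazukokitsu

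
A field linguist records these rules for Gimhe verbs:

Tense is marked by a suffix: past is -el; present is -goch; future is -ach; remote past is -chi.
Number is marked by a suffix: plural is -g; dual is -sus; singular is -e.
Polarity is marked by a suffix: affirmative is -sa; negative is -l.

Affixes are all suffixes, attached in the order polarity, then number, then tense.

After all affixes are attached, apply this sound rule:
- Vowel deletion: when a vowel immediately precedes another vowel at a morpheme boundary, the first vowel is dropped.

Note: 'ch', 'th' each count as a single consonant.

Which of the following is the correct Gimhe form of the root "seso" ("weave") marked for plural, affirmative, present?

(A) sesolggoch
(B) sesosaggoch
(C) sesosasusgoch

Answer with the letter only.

B

Attach polarity affirmative -sa → sesosa.
Attach number plural -g → sesosag.
Attach tense present -goch → sesosaggoch.
Vowel deletion: no change.
So the correct form is sesosaggoch, option (B).
(C) sesosasusgoch is wrong: it uses dual instead of plural for number.
(A) sesolggoch is wrong: it uses negative instead of affirmative for polarity.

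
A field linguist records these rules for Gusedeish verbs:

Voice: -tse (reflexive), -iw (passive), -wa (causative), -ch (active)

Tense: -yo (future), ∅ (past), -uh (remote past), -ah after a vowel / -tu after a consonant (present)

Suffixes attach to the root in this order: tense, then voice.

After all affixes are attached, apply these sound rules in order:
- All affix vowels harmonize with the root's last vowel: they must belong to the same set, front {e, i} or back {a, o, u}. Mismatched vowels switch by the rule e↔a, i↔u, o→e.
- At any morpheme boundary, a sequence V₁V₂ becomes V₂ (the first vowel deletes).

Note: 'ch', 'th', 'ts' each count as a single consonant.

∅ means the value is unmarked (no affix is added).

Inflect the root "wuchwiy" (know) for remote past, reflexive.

wuchwiyihtse

Attach tense remote past -uh → wuchwiyuh.
Attach voice reflexive -tse → wuchwiyuhtse.
Apply vowel harmony: wuchwiyuhtse → wuchwiyihtse.
Vowel deletion: no change.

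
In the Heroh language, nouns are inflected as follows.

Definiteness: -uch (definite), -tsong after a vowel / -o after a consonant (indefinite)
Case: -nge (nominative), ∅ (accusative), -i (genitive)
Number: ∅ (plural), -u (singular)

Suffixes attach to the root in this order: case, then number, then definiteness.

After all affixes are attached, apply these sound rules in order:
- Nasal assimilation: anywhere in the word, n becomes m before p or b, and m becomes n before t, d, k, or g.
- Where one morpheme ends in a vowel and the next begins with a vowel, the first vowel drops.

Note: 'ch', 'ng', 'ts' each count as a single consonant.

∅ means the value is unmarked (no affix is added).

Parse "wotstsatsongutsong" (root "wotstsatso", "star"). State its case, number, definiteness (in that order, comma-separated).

Segment: wotstsatso-nge-u-tsong.
case: -nge → nominative.
number: -u → singular.
definiteness: -tsong/o → indefinite.

nominative, singular, indefinite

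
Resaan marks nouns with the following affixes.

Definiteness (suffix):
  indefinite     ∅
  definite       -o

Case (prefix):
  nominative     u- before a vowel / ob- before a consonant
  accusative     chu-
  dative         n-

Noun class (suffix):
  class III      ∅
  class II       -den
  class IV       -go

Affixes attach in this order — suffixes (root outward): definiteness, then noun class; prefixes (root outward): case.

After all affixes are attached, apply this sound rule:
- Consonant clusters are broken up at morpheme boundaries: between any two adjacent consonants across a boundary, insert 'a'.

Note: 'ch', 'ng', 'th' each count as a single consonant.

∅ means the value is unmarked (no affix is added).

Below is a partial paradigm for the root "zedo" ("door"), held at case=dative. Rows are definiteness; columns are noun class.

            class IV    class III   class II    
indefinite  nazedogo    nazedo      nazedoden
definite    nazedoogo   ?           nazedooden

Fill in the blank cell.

Attach case dative n- → nzedo.
Attach definiteness definite -o → nzedoo.
noun class = class III: zero marking, form stays nzedoo.
Apply epenthesis: nzedoo → nazedoo.

nazedoo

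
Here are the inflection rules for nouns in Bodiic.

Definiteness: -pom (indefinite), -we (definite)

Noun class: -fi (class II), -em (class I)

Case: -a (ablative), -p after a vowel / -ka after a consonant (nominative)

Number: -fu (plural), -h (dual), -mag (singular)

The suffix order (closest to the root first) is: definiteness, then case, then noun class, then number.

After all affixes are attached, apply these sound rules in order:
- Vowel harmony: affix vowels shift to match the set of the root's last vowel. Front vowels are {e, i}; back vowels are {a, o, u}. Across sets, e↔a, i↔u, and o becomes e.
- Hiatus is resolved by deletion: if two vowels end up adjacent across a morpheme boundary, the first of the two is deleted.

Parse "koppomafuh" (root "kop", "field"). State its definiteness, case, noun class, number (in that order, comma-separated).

indefinite, ablative, class II, dual

Segment: kop-pom-a-fi-h.
definiteness: -pom → indefinite.
case: -a → ablative.
noun class: -fi → class II.
number: -h → dual.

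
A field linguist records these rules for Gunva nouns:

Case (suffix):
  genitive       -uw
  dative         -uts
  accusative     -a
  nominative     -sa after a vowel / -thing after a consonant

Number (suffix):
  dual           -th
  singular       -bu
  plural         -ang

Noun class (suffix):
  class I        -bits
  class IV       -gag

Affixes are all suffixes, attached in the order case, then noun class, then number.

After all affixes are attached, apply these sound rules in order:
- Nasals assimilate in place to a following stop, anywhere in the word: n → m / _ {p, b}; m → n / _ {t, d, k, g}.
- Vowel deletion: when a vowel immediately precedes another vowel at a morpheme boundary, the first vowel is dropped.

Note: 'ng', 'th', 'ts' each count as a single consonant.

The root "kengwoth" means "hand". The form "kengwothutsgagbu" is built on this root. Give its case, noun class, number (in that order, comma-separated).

dative, class IV, singular

Segment: kengwoth-uts-gag-bu.
case: -uts → dative.
noun class: -gag → class IV.
number: -bu → singular.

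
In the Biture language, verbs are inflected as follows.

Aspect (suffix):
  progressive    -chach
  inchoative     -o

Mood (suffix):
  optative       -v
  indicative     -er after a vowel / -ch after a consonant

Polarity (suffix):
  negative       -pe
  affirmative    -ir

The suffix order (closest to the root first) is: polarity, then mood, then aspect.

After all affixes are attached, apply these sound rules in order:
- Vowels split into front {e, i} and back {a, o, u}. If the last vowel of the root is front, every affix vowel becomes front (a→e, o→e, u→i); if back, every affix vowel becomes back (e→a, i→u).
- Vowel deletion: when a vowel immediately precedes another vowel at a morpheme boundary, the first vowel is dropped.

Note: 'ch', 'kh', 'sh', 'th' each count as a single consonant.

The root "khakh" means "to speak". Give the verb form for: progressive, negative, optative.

khakhpavchach

Attach polarity negative -pe → khakhpe.
Attach mood optative -v → khakhpev.
Attach aspect progressive -chach → khakhpevchach.
Apply vowel harmony: khakhpevchach → khakhpavchach.
Vowel deletion: no change.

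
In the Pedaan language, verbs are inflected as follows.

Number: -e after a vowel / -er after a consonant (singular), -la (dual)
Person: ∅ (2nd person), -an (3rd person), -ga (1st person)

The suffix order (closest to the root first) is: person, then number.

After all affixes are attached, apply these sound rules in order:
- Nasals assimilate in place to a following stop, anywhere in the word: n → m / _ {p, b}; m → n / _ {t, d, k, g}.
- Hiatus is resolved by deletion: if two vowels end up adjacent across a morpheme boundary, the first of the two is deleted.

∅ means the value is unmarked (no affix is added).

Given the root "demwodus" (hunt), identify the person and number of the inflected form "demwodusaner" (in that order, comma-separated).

Segment: demwodus-an-er.
person: -an → 3rd person.
number: -e/er → singular.

3rd person, singular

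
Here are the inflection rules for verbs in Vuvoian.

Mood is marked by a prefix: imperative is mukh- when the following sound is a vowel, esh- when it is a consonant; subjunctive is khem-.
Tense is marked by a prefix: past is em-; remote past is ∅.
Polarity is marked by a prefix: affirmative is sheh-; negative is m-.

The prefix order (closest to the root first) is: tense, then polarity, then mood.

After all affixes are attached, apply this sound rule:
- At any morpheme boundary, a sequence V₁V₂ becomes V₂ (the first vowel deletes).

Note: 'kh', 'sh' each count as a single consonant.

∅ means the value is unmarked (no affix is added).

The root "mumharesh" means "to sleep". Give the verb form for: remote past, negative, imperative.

eshmmumharesh

tense = remote past: zero marking, form stays mumharesh.
Attach polarity negative m- → mmumharesh.
Attach mood imperative esh- (before consonant 'm') → eshmmumharesh.
Vowel deletion: no change.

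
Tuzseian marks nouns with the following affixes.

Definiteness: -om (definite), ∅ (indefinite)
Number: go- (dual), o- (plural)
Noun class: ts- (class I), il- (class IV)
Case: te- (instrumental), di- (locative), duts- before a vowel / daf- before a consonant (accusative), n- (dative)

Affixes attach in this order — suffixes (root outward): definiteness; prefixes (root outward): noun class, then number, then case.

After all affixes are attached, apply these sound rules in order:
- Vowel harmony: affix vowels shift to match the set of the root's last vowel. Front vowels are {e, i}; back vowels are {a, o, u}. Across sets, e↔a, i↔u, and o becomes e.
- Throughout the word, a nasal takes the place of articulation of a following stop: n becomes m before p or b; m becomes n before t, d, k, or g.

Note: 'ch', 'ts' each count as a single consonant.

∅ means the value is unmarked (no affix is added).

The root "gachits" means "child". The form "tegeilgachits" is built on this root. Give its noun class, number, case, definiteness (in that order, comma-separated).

Segment: te-go-il-gachits.
noun class: il- → class IV.
number: go- → dual.
case: te- → instrumental.
definiteness: ∅ → indefinite.

class IV, dual, instrumental, indefinite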